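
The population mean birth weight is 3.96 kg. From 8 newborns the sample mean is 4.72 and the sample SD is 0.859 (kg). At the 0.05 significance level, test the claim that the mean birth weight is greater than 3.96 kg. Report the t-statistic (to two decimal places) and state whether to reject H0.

H0: μ = 3.96; H1: μ > 3.96 (one-sample t-test, right-tailed).
t = (x̄ − μ₀)/(s/√n) = (4.72 − 3.96)/(0.859/√8) = 2.50
df = n − 1 = 7
p-value = P(T ≥ 2.50) ≈ 0.020
Since p ≈ 0.020 < α = 0.05, reject H0; the data support H1.

t = 2.50; reject H0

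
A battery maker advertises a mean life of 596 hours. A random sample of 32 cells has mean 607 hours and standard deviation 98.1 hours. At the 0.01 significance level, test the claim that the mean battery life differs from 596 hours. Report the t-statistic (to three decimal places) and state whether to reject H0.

H0: μ = 596; H1: μ ≠ 596 (one-sample t-test, two-sided).
t = (x̄ − μ₀)/(s/√n) = (607 − 596)/(98.1/√32) = 0.634
df = n − 1 = 31
Two-sided p-value ≈ 0.5305
Since p ≈ 0.5305 > α = 0.01, fail to reject H0; the evidence is not statistically significant.

t = 0.634; fail to reject H0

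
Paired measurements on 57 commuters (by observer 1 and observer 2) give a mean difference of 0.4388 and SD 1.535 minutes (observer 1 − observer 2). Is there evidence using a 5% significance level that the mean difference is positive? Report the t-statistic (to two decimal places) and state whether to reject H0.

t = 2.16; reject H0

H0: μ_d = 0; H1: μ_d > 0 (paired t-test on the differences, right-tailed).
t = d̄/(s_d/√n) = 0.4388/(1.535/√57) = 2.16
df = n − 1 = 56
p-value = P(T ≥ 2.16) ≈ 0.0176
Since p ≈ 0.0176 < α = 0.05, reject H0; the evidence is statistically significant.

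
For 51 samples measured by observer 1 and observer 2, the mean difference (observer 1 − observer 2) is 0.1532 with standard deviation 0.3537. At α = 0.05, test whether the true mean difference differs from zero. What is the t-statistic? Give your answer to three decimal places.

3.093

H0: μ_d = 0; H1: μ_d ≠ 0 (paired t-test on the differences, two-sided).
t = d̄/(s_d/√n) = 0.1532/(0.3537/√51) = 3.093
df = n − 1 = 50
Two-sided p-value ≈ 0.003
Since p ≈ 0.003 < α = 0.05, reject H0; the evidence is statistically significant.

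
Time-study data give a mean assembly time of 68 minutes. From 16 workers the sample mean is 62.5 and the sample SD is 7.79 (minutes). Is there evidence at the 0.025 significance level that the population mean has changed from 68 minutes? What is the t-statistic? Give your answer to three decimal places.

-2.824

H0: μ = 68; H1: μ ≠ 68 (one-sample t-test, two-sided).
t = (x̄ − μ₀)/(s/√n) = (62.5 − 68)/(7.79/√16) = -2.824
df = n − 1 = 15
Two-sided p-value ≈ 0.0128
Since p ≈ 0.0128 < α = 0.025, reject H0; the evidence is statistically significant.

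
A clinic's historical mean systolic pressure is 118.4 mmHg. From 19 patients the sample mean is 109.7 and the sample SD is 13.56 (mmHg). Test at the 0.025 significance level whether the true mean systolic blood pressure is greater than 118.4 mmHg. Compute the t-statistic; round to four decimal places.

-2.7966

H0: μ = 118.4; H1: μ > 118.4 (one-sample t-test, right-tailed).
t = (x̄ − μ₀)/(s/√n) = (109.7 − 118.4)/(13.56/√19) = -2.7966
df = n − 1 = 18
p-value = P(T ≥ -2.7966) ≈ 0.9940
Since p ≈ 0.9940 > α = 0.025, fail to reject H0; the evidence is not statistically significant.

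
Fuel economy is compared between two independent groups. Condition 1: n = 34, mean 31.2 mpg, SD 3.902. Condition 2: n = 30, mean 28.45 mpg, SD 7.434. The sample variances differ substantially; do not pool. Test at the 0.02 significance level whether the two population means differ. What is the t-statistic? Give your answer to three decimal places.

1.817

Let group 1 = condition 1, group 2 = condition 2. H0: μ_1 = μ_2; H1: μ_1 ≠ μ_2 (Welch's two-sample t-test, two-sided).
t = (x̄_1 − x̄_2)/√(s_1²/n_1 + s_2²/n_2) = (31.2 − 28.45)/√(3.902²/34 + 7.434²/30) = 1.817
Welch–Satterthwaite df ≈ 42.60
Two-sided p-value ≈ 0.076
Since p ≈ 0.076 > α = 0.02, fail to reject H0; the data do not provide sufficient evidence against H0.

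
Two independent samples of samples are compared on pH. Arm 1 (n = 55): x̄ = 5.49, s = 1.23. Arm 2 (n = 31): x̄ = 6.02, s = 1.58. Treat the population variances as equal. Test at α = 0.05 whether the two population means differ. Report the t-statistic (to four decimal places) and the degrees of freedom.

Let group 1 = arm 1, group 2 = arm 2. H0: μ_1 = μ_2; H1: μ_1 ≠ μ_2 (two-sample pooled-variance t-test, two-sided).
s_p² = [(55−1)·1.23² + (31−1)·1.58²]/(55+31−2) = 1.86415
t = (5.49 − 6.02)/√[1.86415·(1/55 + 1/31)] = -1.7284
df = n₁ + n₂ − 2 = 84
Two-sided p-value ≈ 0.0876
Since p ≈ 0.0876 > α = 0.05, fail to reject H0; the data do not provide sufficient evidence against H0.

t = -1.7284, df = 84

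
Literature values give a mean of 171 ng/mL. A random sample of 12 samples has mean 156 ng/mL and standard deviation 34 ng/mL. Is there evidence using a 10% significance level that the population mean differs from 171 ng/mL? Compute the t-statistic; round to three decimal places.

H0: μ = 171; H1: μ ≠ 171 (one-sample t-test, two-sided).
t = (x̄ − μ₀)/(s/√n) = (156 − 171)/(34/√12) = -1.528
df = n − 1 = 11
Two-sided p-value ≈ 0.1547
Since p ≈ 0.1547 > α = 0.1, fail to reject H0; the evidence is not statistically significant.

-1.528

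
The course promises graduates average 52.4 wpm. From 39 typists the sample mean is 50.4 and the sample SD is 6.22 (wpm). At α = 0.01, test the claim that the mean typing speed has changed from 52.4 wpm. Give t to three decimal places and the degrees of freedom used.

t = -2.008, df = 38

H0: μ = 52.4; H1: μ ≠ 52.4 (one-sample t-test, two-sided).
t = (x̄ − μ₀)/(s/√n) = (50.4 − 52.4)/(6.22/√39) = -2.008
df = n − 1 = 38
Two-sided p-value ≈ 0.0518
Since p ≈ 0.0518 > α = 0.01, fail to reject H0; the evidence is not statistically significant.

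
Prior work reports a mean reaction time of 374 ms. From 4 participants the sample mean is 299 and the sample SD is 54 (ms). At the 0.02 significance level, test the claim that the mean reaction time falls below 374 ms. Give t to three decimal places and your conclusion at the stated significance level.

H0: μ = 374; H1: μ < 374 (one-sample t-test, left-tailed).
t = (x̄ − μ₀)/(s/√n) = (299 − 374)/(54/√4) = -2.778
df = n − 1 = 3
p-value = P(T ≤ -2.778) ≈ 0.035
Since p ≈ 0.035 > α = 0.02, fail to reject H0; the evidence is not statistically significant.

t = -2.778; fail to reject H0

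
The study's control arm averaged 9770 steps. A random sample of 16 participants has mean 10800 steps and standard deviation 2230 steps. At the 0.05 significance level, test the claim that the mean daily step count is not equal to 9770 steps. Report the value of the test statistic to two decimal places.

H0: μ = 9770; H1: μ ≠ 9770 (one-sample t-test, two-sided).
t = (x̄ − μ₀)/(s/√n) = (10800 − 9770)/(2230/√16) = 1.85
df = n − 1 = 15
Two-sided p-value ≈ 0.0845
Since p ≈ 0.0845 > α = 0.05, fail to reject H0; the evidence is not statistically significant.

1.85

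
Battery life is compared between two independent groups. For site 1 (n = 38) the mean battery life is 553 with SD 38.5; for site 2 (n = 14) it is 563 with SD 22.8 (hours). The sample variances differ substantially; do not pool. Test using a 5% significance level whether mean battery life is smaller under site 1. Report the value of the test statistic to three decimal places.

Let group 1 = site 1, group 2 = site 2. H0: μ_1 = μ_2; H1: μ_1 < μ_2 (Welch's two-sample t-test, left-tailed).
t = (x̄_1 − x̄_2)/√(s_1²/n_1 + s_2²/n_2) = (553 − 563)/√(38.5²/38 + 22.8²/14) = -1.146
Welch–Satterthwaite df ≈ 39.39
p-value = P(T ≤ -1.146) ≈ 0.129
Since p ≈ 0.129 > α = 0.05, fail to reject H0; the evidence is not statistically significant.

-1.146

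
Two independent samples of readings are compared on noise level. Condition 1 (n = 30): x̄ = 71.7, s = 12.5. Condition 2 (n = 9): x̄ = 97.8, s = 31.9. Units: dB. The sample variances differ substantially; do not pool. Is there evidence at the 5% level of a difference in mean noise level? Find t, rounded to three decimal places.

-2.400

Let group 1 = condition 1, group 2 = condition 2. H0: μ_1 = μ_2; H1: μ_1 ≠ μ_2 (Welch's two-sample t-test, two-sided).
t = (x̄_1 − x̄_2)/√(s_1²/n_1 + s_2²/n_2) = (71.7 − 97.8)/√(12.5²/30 + 31.9²/9) = -2.400
Welch–Satterthwaite df ≈ 8.75
Two-sided p-value ≈ 0.0407
Since p ≈ 0.0407 < α = 0.05, reject H0; the evidence is statistically significant.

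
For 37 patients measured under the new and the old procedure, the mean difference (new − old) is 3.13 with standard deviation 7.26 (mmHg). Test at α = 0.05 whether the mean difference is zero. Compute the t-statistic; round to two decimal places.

H0: μ_d = 0; H1: μ_d ≠ 0 (paired t-test on the differences, two-sided).
t = d̄/(s_d/√n) = 3.13/(7.26/√37) = 2.62
df = n − 1 = 36
Two-sided p-value ≈ 0.013
Since p ≈ 0.013 < α = 0.05, reject H0; the data support H1.

2.62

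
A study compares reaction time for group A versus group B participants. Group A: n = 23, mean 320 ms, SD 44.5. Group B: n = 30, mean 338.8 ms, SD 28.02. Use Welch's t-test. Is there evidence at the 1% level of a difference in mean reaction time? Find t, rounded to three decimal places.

-1.774

Let group 1 = group A, group 2 = group B. H0: μ_1 = μ_2; H1: μ_1 ≠ μ_2 (Welch's two-sample t-test, two-sided).
t = (x̄_1 − x̄_2)/√(s_1²/n_1 + s_2²/n_2) = (320 − 338.8)/√(44.5²/23 + 28.02²/30) = -1.774
Welch–Satterthwaite df ≈ 34.96
Two-sided p-value ≈ 0.085
Since p ≈ 0.085 > α = 0.01, fail to reject H0; the data do not provide sufficient evidence against H0.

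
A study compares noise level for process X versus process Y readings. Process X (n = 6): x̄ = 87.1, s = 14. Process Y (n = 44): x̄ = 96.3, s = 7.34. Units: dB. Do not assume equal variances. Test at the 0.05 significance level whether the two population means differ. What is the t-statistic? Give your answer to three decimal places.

-1.580

Let group 1 = process X, group 2 = process Y. H0: μ_1 = μ_2; H1: μ_1 ≠ μ_2 (Welch's two-sample t-test, two-sided).
t = (x̄_1 − x̄_2)/√(s_1²/n_1 + s_2²/n_2) = (87.1 − 96.3)/√(14²/6 + 7.34²/44) = -1.580
Welch–Satterthwaite df ≈ 5.38
Two-sided p-value ≈ 0.171
Since p ≈ 0.171 > α = 0.05, fail to reject H0; the data do not provide sufficient evidence against H0.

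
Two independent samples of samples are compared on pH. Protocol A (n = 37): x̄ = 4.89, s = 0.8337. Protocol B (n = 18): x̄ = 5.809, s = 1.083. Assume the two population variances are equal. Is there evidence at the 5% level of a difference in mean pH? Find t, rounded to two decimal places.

-3.47

Let group 1 = protocol A, group 2 = protocol B. H0: μ_1 = μ_2; H1: μ_1 ≠ μ_2 (two-sample pooled-variance t-test, two-sided).
s_p² = [(37−1)·0.8337² + (18−1)·1.083²]/(37+18−2) = 0.848323
t = (4.89 − 5.809)/√[0.848323·(1/37 + 1/18)] = -3.47
df = n₁ + n₂ − 2 = 53
Two-sided p-value ≈ 0.001
Since p ≈ 0.001 < α = 0.05, reject H0; the evidence is statistically significant.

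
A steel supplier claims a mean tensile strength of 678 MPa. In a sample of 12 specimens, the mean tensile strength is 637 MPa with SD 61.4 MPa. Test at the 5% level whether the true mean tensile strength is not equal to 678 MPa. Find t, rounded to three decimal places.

H0: μ = 678; H1: μ ≠ 678 (one-sample t-test, two-sided).
t = (x̄ − μ₀)/(s/√n) = (637 − 678)/(61.4/√12) = -2.313
df = n − 1 = 11
Two-sided p-value ≈ 0.0411
Since p ≈ 0.0411 < α = 0.05, reject H0; the evidence is statistically significant.

-2.313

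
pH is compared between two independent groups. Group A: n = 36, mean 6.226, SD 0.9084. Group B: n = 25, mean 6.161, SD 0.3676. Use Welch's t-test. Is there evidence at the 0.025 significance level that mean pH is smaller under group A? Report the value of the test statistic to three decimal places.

Let group 1 = group A, group 2 = group B. H0: μ_1 = μ_2; H1: μ_1 < μ_2 (Welch's two-sample t-test, left-tailed).
t = (x̄_1 − x̄_2)/√(s_1²/n_1 + s_2²/n_2) = (6.226 − 6.161)/√(0.9084²/36 + 0.3676²/25) = 0.386
Welch–Satterthwaite df ≈ 49.44
p-value = P(T ≤ 0.386) ≈ 0.649
Since p ≈ 0.649 > α = 0.025, fail to reject H0; the evidence is not statistically significant.

0.386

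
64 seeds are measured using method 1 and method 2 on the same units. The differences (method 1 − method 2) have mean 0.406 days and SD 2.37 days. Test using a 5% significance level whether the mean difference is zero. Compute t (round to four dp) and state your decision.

t = 1.3705; fail to reject H0

H0: μ_d = 0; H1: μ_d ≠ 0 (paired t-test on the differences, two-sided).
t = d̄/(s_d/√n) = 0.406/(2.37/√64) = 1.3705
df = n − 1 = 63
Two-sided p-value ≈ 0.1754
Since p ≈ 0.1754 > α = 0.05, fail to reject H0; the evidence is not statistically significant.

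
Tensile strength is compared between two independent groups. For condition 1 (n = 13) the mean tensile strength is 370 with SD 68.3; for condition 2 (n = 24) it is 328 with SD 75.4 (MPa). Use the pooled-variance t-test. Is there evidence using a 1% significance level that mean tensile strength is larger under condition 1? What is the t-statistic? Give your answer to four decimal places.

Let group 1 = condition 1, group 2 = condition 2. H0: μ_1 = μ_2; H1: μ_1 > μ_2 (two-sample pooled-variance t-test, right-tailed).
s_p² = [(13−1)·68.3² + (24−1)·75.4²]/(13+24−2) = 5335.35
t = (370 − 328)/√[5335.35·(1/13 + 1/24)] = 1.6697
df = n₁ + n₂ − 2 = 35
p-value = P(T ≥ 1.6697) ≈ 0.0519
Since p ≈ 0.0519 > α = 0.01, fail to reject H0; the data do not provide sufficient evidence against H0.

1.6697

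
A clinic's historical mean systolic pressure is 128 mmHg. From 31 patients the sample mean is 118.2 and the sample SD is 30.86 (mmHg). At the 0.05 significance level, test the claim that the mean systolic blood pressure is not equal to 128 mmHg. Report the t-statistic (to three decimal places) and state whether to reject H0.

t = -1.768; fail to reject H0

H0: μ = 128; H1: μ ≠ 128 (one-sample t-test, two-sided).
t = (x̄ − μ₀)/(s/√n) = (118.2 − 128)/(30.86/√31) = -1.768
df = n − 1 = 30
Two-sided p-value ≈ 0.087
Since p ≈ 0.087 > α = 0.05, fail to reject H0; the evidence is not statistically significant.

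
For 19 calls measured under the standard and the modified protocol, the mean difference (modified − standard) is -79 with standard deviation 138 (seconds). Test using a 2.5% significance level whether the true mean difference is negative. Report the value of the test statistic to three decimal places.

H0: μ_d = 0; H1: μ_d < 0 (paired t-test on the differences, left-tailed).
t = d̄/(s_d/√n) = -79/(138/√19) = -2.495
df = n − 1 = 18
p-value = P(T ≤ -2.495) ≈ 0.011
Since p ≈ 0.011 < α = 0.025, reject H0; the evidence is statistically significant.

-2.495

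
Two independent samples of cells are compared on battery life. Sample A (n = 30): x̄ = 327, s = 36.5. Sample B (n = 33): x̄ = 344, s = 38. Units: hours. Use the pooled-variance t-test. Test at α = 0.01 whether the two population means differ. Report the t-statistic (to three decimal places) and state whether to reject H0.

t = -1.807; fail to reject H0

Let group 1 = sample A, group 2 = sample B. H0: μ_1 = μ_2; H1: μ_1 ≠ μ_2 (two-sample pooled-variance t-test, two-sided).
s_p² = [(30−1)·36.5² + (33−1)·38²]/(30+33−2) = 1390.87
t = (327 − 344)/√[1390.87·(1/30 + 1/33)] = -1.807
df = n₁ + n₂ − 2 = 61
Two-sided p-value ≈ 0.0757
Since p ≈ 0.0757 > α = 0.01, fail to reject H0; the data do not provide sufficient evidence against H0.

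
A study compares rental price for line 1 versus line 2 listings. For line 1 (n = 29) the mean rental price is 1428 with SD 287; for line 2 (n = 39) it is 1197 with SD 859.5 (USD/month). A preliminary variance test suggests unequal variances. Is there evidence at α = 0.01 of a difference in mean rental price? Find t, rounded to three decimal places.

Let group 1 = line 1, group 2 = line 2. H0: μ_1 = μ_2; H1: μ_1 ≠ μ_2 (Welch's two-sample t-test, two-sided).
t = (x̄_1 − x̄_2)/√(s_1²/n_1 + s_2²/n_2) = (1428 − 1197)/√(287²/29 + 859.5²/39) = 1.565
Welch–Satterthwaite df ≈ 48.76
Two-sided p-value ≈ 0.1240
Since p ≈ 0.1240 > α = 0.01, fail to reject H0; the data do not provide sufficient evidence against H0.

1.565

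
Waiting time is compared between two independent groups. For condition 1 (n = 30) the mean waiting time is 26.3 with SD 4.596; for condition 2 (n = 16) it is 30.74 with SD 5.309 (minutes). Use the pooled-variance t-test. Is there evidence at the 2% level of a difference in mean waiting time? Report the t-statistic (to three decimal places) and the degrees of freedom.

t = -2.957, df = 44

Let group 1 = condition 1, group 2 = condition 2. H0: μ_1 = μ_2; H1: μ_1 ≠ μ_2 (two-sample pooled-variance t-test, two-sided).
s_p² = [(30−1)·4.596² + (16−1)·5.309²]/(30+16−2) = 23.5308
t = (26.3 − 30.74)/√[23.5308·(1/30 + 1/16)] = -2.957
df = n₁ + n₂ − 2 = 44
Two-sided p-value ≈ 0.0050
Since p ≈ 0.0050 < α = 0.02, reject H0; the evidence is statistically significant.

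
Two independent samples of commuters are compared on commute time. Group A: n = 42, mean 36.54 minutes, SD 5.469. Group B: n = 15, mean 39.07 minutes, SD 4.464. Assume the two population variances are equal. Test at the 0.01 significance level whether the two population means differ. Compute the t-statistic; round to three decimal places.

Let group 1 = group A, group 2 = group B. H0: μ_1 = μ_2; H1: μ_1 ≠ μ_2 (two-sample pooled-variance t-test, two-sided).
s_p² = [(42−1)·5.469² + (15−1)·4.464²]/(42+15−2) = 27.3689
t = (36.54 − 39.07)/√[27.3689·(1/42 + 1/15)] = -1.608
df = n₁ + n₂ − 2 = 55
Two-sided p-value ≈ 0.1136
Since p ≈ 0.1136 > α = 0.01, fail to reject H0; the evidence is not statistically significant.

-1.608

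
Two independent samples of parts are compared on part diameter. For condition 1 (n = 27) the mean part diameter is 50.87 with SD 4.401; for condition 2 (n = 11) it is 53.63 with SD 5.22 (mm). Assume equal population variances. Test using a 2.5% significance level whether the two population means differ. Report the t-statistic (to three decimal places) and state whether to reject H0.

t = -1.662; fail to reject H0

Let group 1 = condition 1, group 2 = condition 2. H0: μ_1 = μ_2; H1: μ_1 ≠ μ_2 (two-sample pooled-variance t-test, two-sided).
s_p² = [(27−1)·4.401² + (11−1)·5.22²]/(27+11−2) = 21.5576
t = (50.87 − 53.63)/√[21.5576·(1/27 + 1/11)] = -1.662
df = n₁ + n₂ − 2 = 36
Two-sided p-value ≈ 0.1052
Since p ≈ 0.1052 > α = 0.025, fail to reject H0; the evidence is not statistically significant.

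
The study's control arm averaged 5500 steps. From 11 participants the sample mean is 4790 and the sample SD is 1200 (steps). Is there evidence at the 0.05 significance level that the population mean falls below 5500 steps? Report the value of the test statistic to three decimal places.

H0: μ = 5500; H1: μ < 5500 (one-sample t-test, left-tailed).
t = (x̄ − μ₀)/(s/√n) = (4790 − 5500)/(1200/√11) = -1.962
df = n − 1 = 10
p-value = P(T ≤ -1.962) ≈ 0.039
Since p ≈ 0.039 < α = 0.05, reject H0; the data support H1.

-1.962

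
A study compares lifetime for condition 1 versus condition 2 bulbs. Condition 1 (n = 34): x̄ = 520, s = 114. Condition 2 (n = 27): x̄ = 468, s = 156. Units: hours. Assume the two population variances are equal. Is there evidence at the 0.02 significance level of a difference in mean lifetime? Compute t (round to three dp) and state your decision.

Let group 1 = condition 1, group 2 = condition 2. H0: μ_1 = μ_2; H1: μ_1 ≠ μ_2 (two-sample pooled-variance t-test, two-sided).
s_p² = [(34−1)·114² + (27−1)·156²]/(34+27−2) = 17993.3
t = (520 − 468)/√[17993.3·(1/34 + 1/27)] = 1.504
df = n₁ + n₂ − 2 = 59
Two-sided p-value ≈ 0.1380
Since p ≈ 0.1380 > α = 0.02, fail to reject H0; the data do not provide sufficient evidence against H0.

t = 1.504; fail to reject H0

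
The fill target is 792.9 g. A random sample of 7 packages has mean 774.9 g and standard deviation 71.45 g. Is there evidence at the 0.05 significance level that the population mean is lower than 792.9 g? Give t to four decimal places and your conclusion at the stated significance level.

H0: μ = 792.9; H1: μ < 792.9 (one-sample t-test, left-tailed).
t = (x̄ − μ₀)/(s/√n) = (774.9 − 792.9)/(71.45/√7) = -0.6665
df = n − 1 = 6
p-value = P(T ≤ -0.6665) ≈ 0.265
Since p ≈ 0.265 > α = 0.05, fail to reject H0; the data do not provide sufficient evidence against H0.

t = -0.6665; fail to reject H0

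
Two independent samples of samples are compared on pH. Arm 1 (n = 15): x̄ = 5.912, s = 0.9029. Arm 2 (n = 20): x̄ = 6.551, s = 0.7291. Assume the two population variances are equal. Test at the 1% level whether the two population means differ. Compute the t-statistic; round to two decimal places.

-2.32

Let group 1 = arm 1, group 2 = arm 2. H0: μ_1 = μ_2; H1: μ_1 ≠ μ_2 (two-sample pooled-variance t-test, two-sided).
s_p² = [(15−1)·0.9029² + (20−1)·0.7291²]/(15+20−2) = 0.65192
t = (5.912 − 6.551)/√[0.65192·(1/15 + 1/20)] = -2.32
df = n₁ + n₂ − 2 = 33
Two-sided p-value ≈ 0.027
Since p ≈ 0.027 > α = 0.01, fail to reject H0; the data do not provide sufficient evidence against H0.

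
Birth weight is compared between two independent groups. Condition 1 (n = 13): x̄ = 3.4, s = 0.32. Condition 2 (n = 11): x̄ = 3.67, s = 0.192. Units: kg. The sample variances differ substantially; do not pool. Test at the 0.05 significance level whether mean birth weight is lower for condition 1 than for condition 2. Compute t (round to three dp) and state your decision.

t = -2.548; reject H0

Let group 1 = condition 1, group 2 = condition 2. H0: μ_1 = μ_2; H1: μ_1 < μ_2 (Welch's two-sample t-test, left-tailed).
t = (x̄_1 − x̄_2)/√(s_1²/n_1 + s_2²/n_2) = (3.4 − 3.67)/√(0.32²/13 + 0.192²/11) = -2.548
Welch–Satterthwaite df ≈ 20.03
p-value = P(T ≤ -2.548) ≈ 0.0096
Since p ≈ 0.0096 < α = 0.05, reject H0; the evidence is statistically significant.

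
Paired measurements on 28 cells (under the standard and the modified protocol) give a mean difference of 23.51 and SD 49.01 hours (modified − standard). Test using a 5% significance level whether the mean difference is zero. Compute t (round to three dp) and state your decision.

H0: μ_d = 0; H1: μ_d ≠ 0 (paired t-test on the differences, two-sided).
t = d̄/(s_d/√n) = 23.51/(49.01/√28) = 2.538
df = n − 1 = 27
Two-sided p-value ≈ 0.0172
Since p ≈ 0.0172 < α = 0.05, reject H0; the data support H1.

t = 2.538; reject H0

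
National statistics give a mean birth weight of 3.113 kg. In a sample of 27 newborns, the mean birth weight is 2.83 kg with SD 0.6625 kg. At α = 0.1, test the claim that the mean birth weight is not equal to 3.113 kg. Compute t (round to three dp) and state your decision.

H0: μ = 3.113; H1: μ ≠ 3.113 (one-sample t-test, two-sided).
t = (x̄ − μ₀)/(s/√n) = (2.83 − 3.113)/(0.6625/√27) = -2.220
df = n − 1 = 26
Two-sided p-value ≈ 0.0354
Since p ≈ 0.0354 < α = 0.1, reject H0; the evidence is statistically significant.

t = -2.220; reject H0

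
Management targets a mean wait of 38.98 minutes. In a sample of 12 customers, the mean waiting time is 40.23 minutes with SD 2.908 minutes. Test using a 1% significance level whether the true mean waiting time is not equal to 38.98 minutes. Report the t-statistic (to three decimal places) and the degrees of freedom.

t = 1.489, df = 11

H0: μ = 38.98; H1: μ ≠ 38.98 (one-sample t-test, two-sided).
t = (x̄ − μ₀)/(s/√n) = (40.23 − 38.98)/(2.908/√12) = 1.489
df = n − 1 = 11
Two-sided p-value ≈ 0.165
Since p ≈ 0.165 > α = 0.01, fail to reject H0; the data do not provide sufficient evidence against H0.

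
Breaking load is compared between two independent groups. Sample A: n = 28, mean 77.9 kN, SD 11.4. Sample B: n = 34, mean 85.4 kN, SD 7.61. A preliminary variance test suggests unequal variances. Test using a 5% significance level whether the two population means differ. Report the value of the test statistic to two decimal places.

Let group 1 = sample A, group 2 = sample B. H0: μ_1 = μ_2; H1: μ_1 ≠ μ_2 (Welch's two-sample t-test, two-sided).
t = (x̄_1 − x̄_2)/√(s_1²/n_1 + s_2²/n_2) = (77.9 − 85.4)/√(11.4²/28 + 7.61²/34) = -2.98
Welch–Satterthwaite df ≈ 45.45
Two-sided p-value ≈ 0.0046
Since p ≈ 0.0046 < α = 0.05, reject H0; the evidence is statistically significant.

-2.98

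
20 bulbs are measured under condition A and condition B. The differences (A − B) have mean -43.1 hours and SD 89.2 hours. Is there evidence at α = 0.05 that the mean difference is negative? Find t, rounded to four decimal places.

H0: μ_d = 0; H1: μ_d < 0 (paired t-test on the differences, left-tailed).
t = d̄/(s_d/√n) = -43.1/(89.2/√20) = -2.1609
df = n − 1 = 19
p-value = P(T ≤ -2.1609) ≈ 0.022
Since p ≈ 0.022 < α = 0.05, reject H0; the data support H1.

-2.1609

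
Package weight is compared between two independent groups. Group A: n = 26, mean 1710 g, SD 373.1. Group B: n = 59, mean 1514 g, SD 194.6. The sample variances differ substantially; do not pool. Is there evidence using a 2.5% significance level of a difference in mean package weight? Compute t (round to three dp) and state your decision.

t = 2.531; reject H0

Let group 1 = group A, group 2 = group B. H0: μ_1 = μ_2; H1: μ_1 ≠ μ_2 (Welch's two-sample t-test, two-sided).
t = (x̄_1 − x̄_2)/√(s_1²/n_1 + s_2²/n_2) = (1710 − 1514)/√(373.1²/26 + 194.6²/59) = 2.531
Welch–Satterthwaite df ≈ 31.16
Two-sided p-value ≈ 0.017
Since p ≈ 0.017 < α = 0.025, reject H0; the data support H1.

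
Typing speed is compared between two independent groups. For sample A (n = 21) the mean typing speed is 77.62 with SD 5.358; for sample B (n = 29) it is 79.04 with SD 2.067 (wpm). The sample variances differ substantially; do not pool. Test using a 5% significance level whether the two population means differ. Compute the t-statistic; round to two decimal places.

-1.15

Let group 1 = sample A, group 2 = sample B. H0: μ_1 = μ_2; H1: μ_1 ≠ μ_2 (Welch's two-sample t-test, two-sided).
t = (x̄_1 − x̄_2)/√(s_1²/n_1 + s_2²/n_2) = (77.62 − 79.04)/√(5.358²/21 + 2.067²/29) = -1.15
Welch–Satterthwaite df ≈ 24.34
Two-sided p-value ≈ 0.2597
Since p ≈ 0.2597 > α = 0.05, fail to reject H0; the data do not provide sufficient evidence against H0.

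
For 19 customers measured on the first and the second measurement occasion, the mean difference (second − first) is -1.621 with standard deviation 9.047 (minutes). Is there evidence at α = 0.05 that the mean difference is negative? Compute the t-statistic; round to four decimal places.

-0.7810

H0: μ_d = 0; H1: μ_d < 0 (paired t-test on the differences, left-tailed).
t = d̄/(s_d/√n) = -1.621/(9.047/√19) = -0.7810
df = n − 1 = 18
p-value = P(T ≤ -0.7810) ≈ 0.2225
Since p ≈ 0.2225 > α = 0.05, fail to reject H0; the evidence is not statistically significant.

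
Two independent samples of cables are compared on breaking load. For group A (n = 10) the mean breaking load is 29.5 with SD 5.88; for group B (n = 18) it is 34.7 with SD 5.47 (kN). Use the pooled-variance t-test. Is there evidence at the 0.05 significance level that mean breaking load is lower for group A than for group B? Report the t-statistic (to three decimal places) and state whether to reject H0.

Let group 1 = group A, group 2 = group B. H0: μ_1 = μ_2; H1: μ_1 < μ_2 (two-sample pooled-variance t-test, left-tailed).
s_p² = [(10−1)·5.88² + (18−1)·5.47²]/(10+18−2) = 31.5317
t = (29.5 − 34.7)/√[31.5317·(1/10 + 1/18)] = -2.348
df = n₁ + n₂ − 2 = 26
p-value = P(T ≤ -2.348) ≈ 0.0134
Since p ≈ 0.0134 < α = 0.05, reject H0; the evidence is statistically significant.

t = -2.348; reject H0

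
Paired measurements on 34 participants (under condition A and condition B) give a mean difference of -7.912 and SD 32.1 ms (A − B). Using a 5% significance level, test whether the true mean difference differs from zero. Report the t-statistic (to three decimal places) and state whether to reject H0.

H0: μ_d = 0; H1: μ_d ≠ 0 (paired t-test on the differences, two-sided).
t = d̄/(s_d/√n) = -7.912/(32.1/√34) = -1.437
df = n − 1 = 33
Two-sided p-value ≈ 0.1601
Since p ≈ 0.1601 > α = 0.05, fail to reject H0; the data do not provide sufficient evidence against H0.

t = -1.437; fail to reject H0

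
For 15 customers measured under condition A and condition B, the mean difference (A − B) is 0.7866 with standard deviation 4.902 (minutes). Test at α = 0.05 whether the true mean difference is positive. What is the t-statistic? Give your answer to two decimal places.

H0: μ_d = 0; H1: μ_d > 0 (paired t-test on the differences, right-tailed).
t = d̄/(s_d/√n) = 0.7866/(4.902/√15) = 0.62
df = n − 1 = 14
p-value = P(T ≥ 0.62) ≈ 0.272
Since p ≈ 0.272 > α = 0.05, fail to reject H0; the data do not provide sufficient evidence against H0.

0.62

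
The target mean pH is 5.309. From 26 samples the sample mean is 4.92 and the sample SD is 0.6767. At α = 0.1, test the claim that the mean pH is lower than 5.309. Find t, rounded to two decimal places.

H0: μ = 5.309; H1: μ < 5.309 (one-sample t-test, left-tailed).
t = (x̄ − μ₀)/(s/√n) = (4.92 − 5.309)/(0.6767/√26) = -2.93
df = n − 1 = 25
p-value = P(T ≤ -2.93) ≈ 0.0036
Since p ≈ 0.0036 < α = 0.1, reject H0; the evidence is statistically significant.

-2.93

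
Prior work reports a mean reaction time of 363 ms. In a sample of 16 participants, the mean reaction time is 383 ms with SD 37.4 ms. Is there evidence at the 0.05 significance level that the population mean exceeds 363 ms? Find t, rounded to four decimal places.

H0: μ = 363; H1: μ > 363 (one-sample t-test, right-tailed).
t = (x̄ − μ₀)/(s/√n) = (383 − 363)/(37.4/√16) = 2.1390
df = n − 1 = 15
p-value = P(T ≥ 2.1390) ≈ 0.0246
Since p ≈ 0.0246 < α = 0.05, reject H0; the data support H1.

2.1390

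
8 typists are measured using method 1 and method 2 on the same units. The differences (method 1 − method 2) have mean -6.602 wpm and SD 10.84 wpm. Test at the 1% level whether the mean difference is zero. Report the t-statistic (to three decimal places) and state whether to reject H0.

t = -1.723; fail to reject H0

H0: μ_d = 0; H1: μ_d ≠ 0 (paired t-test on the differences, two-sided).
t = d̄/(s_d/√n) = -6.602/(10.84/√8) = -1.723
df = n − 1 = 7
Two-sided p-value ≈ 0.129
Since p ≈ 0.129 > α = 0.01, fail to reject H0; the data do not provide sufficient evidence against H0.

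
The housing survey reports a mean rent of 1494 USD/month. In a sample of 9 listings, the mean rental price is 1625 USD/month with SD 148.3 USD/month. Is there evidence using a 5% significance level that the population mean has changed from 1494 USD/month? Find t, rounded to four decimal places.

H0: μ = 1494; H1: μ ≠ 1494 (one-sample t-test, two-sided).
t = (x̄ − μ₀)/(s/√n) = (1625 − 1494)/(148.3/√9) = 2.6500
df = n − 1 = 8
Two-sided p-value ≈ 0.029
Since p ≈ 0.029 < α = 0.05, reject H0; the evidence is statistically significant.

2.6500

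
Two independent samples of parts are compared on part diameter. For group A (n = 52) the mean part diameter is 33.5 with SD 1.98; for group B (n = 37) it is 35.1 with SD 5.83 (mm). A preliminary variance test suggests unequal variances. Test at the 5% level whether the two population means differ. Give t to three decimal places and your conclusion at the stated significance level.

t = -1.605; fail to reject H0

Let group 1 = group A, group 2 = group B. H0: μ_1 = μ_2; H1: μ_1 ≠ μ_2 (Welch's two-sample t-test, two-sided).
t = (x̄_1 − x̄_2)/√(s_1²/n_1 + s_2²/n_2) = (33.5 − 35.1)/√(1.98²/52 + 5.83²/37) = -1.605
Welch–Satterthwaite df ≈ 41.95
Two-sided p-value ≈ 0.116
Since p ≈ 0.116 > α = 0.05, fail to reject H0; the data do not provide sufficient evidence against H0.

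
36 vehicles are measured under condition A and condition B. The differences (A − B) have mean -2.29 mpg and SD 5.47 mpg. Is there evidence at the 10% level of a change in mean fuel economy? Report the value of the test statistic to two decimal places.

-2.51

H0: μ_d = 0; H1: μ_d ≠ 0 (paired t-test on the differences, two-sided).
t = d̄/(s_d/√n) = -2.29/(5.47/√36) = -2.51
df = n − 1 = 35
Two-sided p-value ≈ 0.017
Since p ≈ 0.017 < α = 0.1, reject H0; the evidence is statistically significant.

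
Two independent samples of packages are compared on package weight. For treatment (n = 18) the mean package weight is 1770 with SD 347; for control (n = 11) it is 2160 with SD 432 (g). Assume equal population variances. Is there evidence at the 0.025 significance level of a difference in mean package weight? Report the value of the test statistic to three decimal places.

Let group 1 = treatment, group 2 = control. H0: μ_1 = μ_2; H1: μ_1 ≠ μ_2 (two-sample pooled-variance t-test, two-sided).
s_p² = [(18−1)·347² + (11−1)·432²]/(18+11−2) = 144933
t = (1770 − 2160)/√[144933·(1/18 + 1/11)] = -2.677
df = n₁ + n₂ − 2 = 27
Two-sided p-value ≈ 0.0125
Since p ≈ 0.0125 < α = 0.025, reject H0; the evidence is statistically significant.

-2.677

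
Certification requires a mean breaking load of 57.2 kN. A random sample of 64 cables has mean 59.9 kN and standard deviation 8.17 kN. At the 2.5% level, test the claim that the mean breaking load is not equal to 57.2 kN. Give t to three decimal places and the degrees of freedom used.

H0: μ = 57.2; H1: μ ≠ 57.2 (one-sample t-test, two-sided).
t = (x̄ − μ₀)/(s/√n) = (59.9 − 57.2)/(8.17/√64) = 2.644
df = n − 1 = 63
Two-sided p-value ≈ 0.0103
Since p ≈ 0.0103 < α = 0.025, reject H0; the evidence is statistically significant.

t = 2.644, df = 63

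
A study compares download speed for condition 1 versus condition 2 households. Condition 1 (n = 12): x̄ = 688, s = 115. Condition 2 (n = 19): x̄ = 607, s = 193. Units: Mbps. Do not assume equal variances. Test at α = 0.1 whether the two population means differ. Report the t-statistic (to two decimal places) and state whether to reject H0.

Let group 1 = condition 1, group 2 = condition 2. H0: μ_1 = μ_2; H1: μ_1 ≠ μ_2 (Welch's two-sample t-test, two-sided).
t = (x̄_1 − x̄_2)/√(s_1²/n_1 + s_2²/n_2) = (688 − 607)/√(115²/12 + 193²/19) = 1.46
Welch–Satterthwaite df ≈ 28.95
Two-sided p-value ≈ 0.1541
Since p ≈ 0.1541 > α = 0.1, fail to reject H0; the evidence is not statistically significant.

t = 1.46; fail to reject H0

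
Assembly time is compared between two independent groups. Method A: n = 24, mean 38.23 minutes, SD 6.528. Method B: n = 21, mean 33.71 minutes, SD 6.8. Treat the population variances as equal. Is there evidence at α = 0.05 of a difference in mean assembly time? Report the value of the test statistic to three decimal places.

2.273

Let group 1 = method A, group 2 = method B. H0: μ_1 = μ_2; H1: μ_1 ≠ μ_2 (two-sample pooled-variance t-test, two-sided).
s_p² = [(24−1)·6.528² + (21−1)·6.8²]/(24+21−2) = 44.3009
t = (38.23 − 33.71)/√[44.3009·(1/24 + 1/21)] = 2.273
df = n₁ + n₂ − 2 = 43
Two-sided p-value ≈ 0.0281
Since p ≈ 0.0281 < α = 0.05, reject H0; the data support H1.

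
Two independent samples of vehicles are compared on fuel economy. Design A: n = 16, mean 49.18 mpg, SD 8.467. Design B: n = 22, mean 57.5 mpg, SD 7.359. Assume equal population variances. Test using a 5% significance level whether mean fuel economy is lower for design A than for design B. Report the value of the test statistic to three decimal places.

Let group 1 = design A, group 2 = design B. H0: μ_1 = μ_2; H1: μ_1 < μ_2 (two-sample pooled-variance t-test, left-tailed).
s_p² = [(16−1)·8.467² + (22−1)·7.359²]/(16+22−2) = 61.4612
t = (49.18 − 57.5)/√[61.4612·(1/16 + 1/22)] = -3.230
df = n₁ + n₂ − 2 = 36
p-value = P(T ≤ -3.230) ≈ 0.0013
Since p ≈ 0.0013 < α = 0.05, reject H0; the data support H1.

-3.230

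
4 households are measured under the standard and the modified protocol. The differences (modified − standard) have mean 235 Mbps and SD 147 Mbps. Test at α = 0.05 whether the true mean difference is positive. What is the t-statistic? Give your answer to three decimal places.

H0: μ_d = 0; H1: μ_d > 0 (paired t-test on the differences, right-tailed).
t = d̄/(s_d/√n) = 235/(147/√4) = 3.197
df = n − 1 = 3
p-value = P(T ≥ 3.197) ≈ 0.025
Since p ≈ 0.025 < α = 0.05, reject H0; the data support H1.

3.197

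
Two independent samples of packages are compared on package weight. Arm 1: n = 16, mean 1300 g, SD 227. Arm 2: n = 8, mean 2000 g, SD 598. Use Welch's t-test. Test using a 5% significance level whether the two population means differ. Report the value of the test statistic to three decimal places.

Let group 1 = arm 1, group 2 = arm 2. H0: μ_1 = μ_2; H1: μ_1 ≠ μ_2 (Welch's two-sample t-test, two-sided).
t = (x̄_1 − x̄_2)/√(s_1²/n_1 + s_2²/n_2) = (1300 − 2000)/√(227²/16 + 598²/8) = -3.198
Welch–Satterthwaite df ≈ 8.03
Two-sided p-value ≈ 0.0126
Since p ≈ 0.0126 < α = 0.05, reject H0; the evidence is statistically significant.

-3.198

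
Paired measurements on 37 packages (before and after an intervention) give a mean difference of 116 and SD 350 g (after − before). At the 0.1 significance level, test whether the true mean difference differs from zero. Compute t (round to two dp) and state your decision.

H0: μ_d = 0; H1: μ_d ≠ 0 (paired t-test on the differences, two-sided).
t = d̄/(s_d/√n) = 116/(350/√37) = 2.02
df = n − 1 = 36
Two-sided p-value ≈ 0.0513
Since p ≈ 0.0513 < α = 0.1, reject H0; the data support H1.

t = 2.02; reject H0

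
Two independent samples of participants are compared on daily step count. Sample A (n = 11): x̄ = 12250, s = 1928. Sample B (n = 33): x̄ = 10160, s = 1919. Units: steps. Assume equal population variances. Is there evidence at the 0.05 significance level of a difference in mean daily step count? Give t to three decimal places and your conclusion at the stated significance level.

t = 3.125; reject H0

Let group 1 = sample A, group 2 = sample B. H0: μ_1 = μ_2; H1: μ_1 ≠ μ_2 (two-sample pooled-variance t-test, two-sided).
s_p² = [(11−1)·1928² + (33−1)·1919²]/(11+33−2) = 3690800
t = (12250 − 10160)/√[3690800·(1/11 + 1/33)] = 3.125
df = n₁ + n₂ − 2 = 42
Two-sided p-value ≈ 0.003
Since p ≈ 0.003 < α = 0.05, reject H0; the evidence is statistically significant.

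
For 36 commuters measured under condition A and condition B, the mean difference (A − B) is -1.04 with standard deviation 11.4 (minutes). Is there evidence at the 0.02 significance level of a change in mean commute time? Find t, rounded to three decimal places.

H0: μ_d = 0; H1: μ_d ≠ 0 (paired t-test on the differences, two-sided).
t = d̄/(s_d/√n) = -1.04/(11.4/√36) = -0.547
df = n − 1 = 35
Two-sided p-value ≈ 0.5876
Since p ≈ 0.5876 > α = 0.02, fail to reject H0; the evidence is not statistically significant.

-0.547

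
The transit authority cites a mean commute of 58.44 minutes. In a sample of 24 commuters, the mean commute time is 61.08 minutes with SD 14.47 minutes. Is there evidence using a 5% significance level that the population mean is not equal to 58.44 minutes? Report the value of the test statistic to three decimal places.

H0: μ = 58.44; H1: μ ≠ 58.44 (one-sample t-test, two-sided).
t = (x̄ − μ₀)/(s/√n) = (61.08 − 58.44)/(14.47/√24) = 0.894
df = n − 1 = 23
Two-sided p-value ≈ 0.3807
Since p ≈ 0.3807 > α = 0.05, fail to reject H0; the data do not provide sufficient evidence against H0.

0.894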